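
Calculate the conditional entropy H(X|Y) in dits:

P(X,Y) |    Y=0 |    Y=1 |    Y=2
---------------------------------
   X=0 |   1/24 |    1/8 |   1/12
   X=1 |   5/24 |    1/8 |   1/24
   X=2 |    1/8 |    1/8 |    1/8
0.4413 dits

Using the chain rule: H(X|Y) = H(X,Y) - H(Y)

First, compute H(X,Y) = 0.9113 dits

Marginal P(Y) = (3/8, 3/8, 1/4)
H(Y) = 0.4700 dits

H(X|Y) = H(X,Y) - H(Y) = 0.9113 - 0.4700 = 0.4413 dits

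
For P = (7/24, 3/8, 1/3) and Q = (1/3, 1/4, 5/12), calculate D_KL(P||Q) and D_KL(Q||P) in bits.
D_KL(P||Q) = 0.0559, D_KL(Q||P) = 0.0521

KL divergence is not symmetric: D_KL(P||Q) ≠ D_KL(Q||P) in general.

D_KL(P||Q) = 0.0559 bits
D_KL(Q||P) = 0.0521 bits

No, they are not equal!

This asymmetry is why KL divergence is not a true distance metric.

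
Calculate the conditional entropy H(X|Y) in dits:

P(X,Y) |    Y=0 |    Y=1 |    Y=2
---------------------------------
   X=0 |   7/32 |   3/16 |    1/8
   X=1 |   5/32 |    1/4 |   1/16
0.2922 dits

Using the chain rule: H(X|Y) = H(X,Y) - H(Y)

First, compute H(X,Y) = 0.7453 dits

Marginal P(Y) = (3/8, 7/16, 3/16)
H(Y) = 0.4531 dits

H(X|Y) = H(X,Y) - H(Y) = 0.7453 - 0.4531 = 0.2922 dits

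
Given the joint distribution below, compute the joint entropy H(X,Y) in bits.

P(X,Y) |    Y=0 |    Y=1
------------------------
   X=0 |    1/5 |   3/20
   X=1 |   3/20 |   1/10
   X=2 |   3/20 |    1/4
2.5282 bits

Joint entropy is H(X,Y) = -Σ_{x,y} p(x,y) log p(x,y).

Summing over all non-zero entries:
H(X,Y) = -[1/5·log_2(1/5) + 3/20·log_2(3/20) + 3/20·log_2(3/20) + 1/10·log_2(1/10) + 3/20·log_2(3/20) + 1/4·log_2(1/4)]
H(X,Y) = 2.5282 bits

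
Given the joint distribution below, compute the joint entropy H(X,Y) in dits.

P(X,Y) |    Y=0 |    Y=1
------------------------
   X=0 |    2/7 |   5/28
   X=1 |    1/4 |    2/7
0.5950 dits

Joint entropy is H(X,Y) = -Σ_{x,y} p(x,y) log p(x,y).

Summing over all non-zero entries:
H(X,Y) = -[2/7·log_10(2/7) + 5/28·log_10(5/28) + 1/4·log_10(1/4) + 2/7·log_10(2/7)]
H(X,Y) = 0.5950 dits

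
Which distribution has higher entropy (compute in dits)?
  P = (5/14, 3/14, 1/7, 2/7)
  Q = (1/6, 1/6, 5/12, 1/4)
P

Computing entropies in dits:
H(P) = 0.5792
H(Q) = 0.5683

Distribution P has higher entropy.

Intuition: The distribution closer to uniform (more spread out) has higher entropy.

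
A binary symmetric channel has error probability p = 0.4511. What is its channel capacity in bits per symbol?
0.0069 bits

For a binary symmetric channel (BSC) with error probability p:
Capacity C = 1 - H(p) bits per symbol

where H(p) = -p log₂(p) - (1-p) log₂(1-p) is the binary entropy function.

H(0.4511) = 0.9931 bits
C = 1 - 0.9931 = 0.0069 bits per symbol

This means we can reliably transmit up to 0.0069 bits of information per channel use.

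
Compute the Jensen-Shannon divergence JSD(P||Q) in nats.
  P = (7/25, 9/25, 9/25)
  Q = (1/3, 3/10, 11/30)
0.0025 nats

Jensen-Shannon divergence is:
JSD(P||Q) = 0.5 × D_KL(P||M) + 0.5 × D_KL(Q||M)
where M = 0.5 × (P + Q) is the mixture distribution.

M = 0.5 × (7/25, 9/25, 9/25) + 0.5 × (1/3, 3/10, 11/30) = (0.306667, 0.33, 0.363333)

D_KL(P||M) = 0.0025 nats
D_KL(Q||M) = 0.0025 nats

JSD(P||Q) = 0.5 × 0.0025 + 0.5 × 0.0025 = 0.0025 nats

Unlike KL divergence, JSD is symmetric and bounded: 0 ≤ JSD ≤ log(2).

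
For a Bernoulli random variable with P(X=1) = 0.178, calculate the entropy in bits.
0.6757 bits

The binary entropy function is:
H(p) = -p log(p) - (1-p) log(1-p)

H(0.178) = -0.178 × log_2(0.178) - 0.822 × log_2(0.822)
H(0.178) = 0.6757 bits

Note: Binary entropy is maximized at p=0.5 (H=1 bit) and minimized at p=0 or p=1 (H=0).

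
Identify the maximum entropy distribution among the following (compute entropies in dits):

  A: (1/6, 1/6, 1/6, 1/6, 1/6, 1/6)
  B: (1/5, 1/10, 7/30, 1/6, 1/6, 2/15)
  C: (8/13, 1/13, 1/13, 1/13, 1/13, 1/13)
A

For a discrete distribution over n outcomes, entropy is maximized by the uniform distribution.

Computing entropies:
H(A) = 0.7782 dits
H(B) = 0.7633 dits
H(C) = 0.5582 dits

The uniform distribution (where all probabilities equal 1/6) achieves the maximum entropy of log_10(6) = 0.7782 dits.

Distribution A has the highest entropy.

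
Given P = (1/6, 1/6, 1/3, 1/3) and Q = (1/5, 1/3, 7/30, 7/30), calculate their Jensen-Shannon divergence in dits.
0.0103 dits

Jensen-Shannon divergence is:
JSD(P||Q) = 0.5 × D_KL(P||M) + 0.5 × D_KL(Q||M)
where M = 0.5 × (P + Q) is the mixture distribution.

M = 0.5 × (1/6, 1/6, 1/3, 1/3) + 0.5 × (1/5, 1/3, 7/30, 7/30) = (0.183333, 1/4, 0.283333, 0.283333)

D_KL(P||M) = 0.0108 dits
D_KL(Q||M) = 0.0099 dits

JSD(P||Q) = 0.5 × 0.0108 + 0.5 × 0.0099 = 0.0103 dits

Unlike KL divergence, JSD is symmetric and bounded: 0 ≤ JSD ≤ log(2).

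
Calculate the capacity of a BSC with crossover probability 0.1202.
0.4701 bits

For a binary symmetric channel (BSC) with error probability p:
Capacity C = 1 - H(p) bits per symbol

where H(p) = -p log₂(p) - (1-p) log₂(1-p) is the binary entropy function.

H(0.1202) = 0.5299 bits
C = 1 - 0.5299 = 0.4701 bits per symbol

This means we can reliably transmit up to 0.4701 bits of information per channel use.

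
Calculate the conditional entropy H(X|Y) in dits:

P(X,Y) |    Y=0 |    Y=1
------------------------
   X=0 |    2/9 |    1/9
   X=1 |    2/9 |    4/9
0.2545 dits

Using the chain rule: H(X|Y) = H(X,Y) - H(Y)

First, compute H(X,Y) = 0.5529 dits

Marginal P(Y) = (4/9, 5/9)
H(Y) = 0.2983 dits

H(X|Y) = H(X,Y) - H(Y) = 0.5529 - 0.2983 = 0.2545 dits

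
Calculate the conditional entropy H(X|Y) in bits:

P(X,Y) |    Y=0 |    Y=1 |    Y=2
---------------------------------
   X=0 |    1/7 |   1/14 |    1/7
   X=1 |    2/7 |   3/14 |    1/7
0.9111 bits

Using the chain rule: H(X|Y) = H(X,Y) - H(Y)

First, compute H(X,Y) = 2.4677 bits

Marginal P(Y) = (3/7, 2/7, 2/7)
H(Y) = 1.5567 bits

H(X|Y) = H(X,Y) - H(Y) = 2.4677 - 1.5567 = 0.9111 bits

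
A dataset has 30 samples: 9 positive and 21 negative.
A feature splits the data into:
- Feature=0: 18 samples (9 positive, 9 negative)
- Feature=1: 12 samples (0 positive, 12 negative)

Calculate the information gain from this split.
0.2813 bits

Information Gain = H(Y) - H(Y|Feature)

Before split:
P(positive) = 9/30 = 0.3000
H(Y) = 0.8813 bits

After split:
Feature=0: H = 1.0000 bits (weight = 18/30)
Feature=1: H = 0.0000 bits (weight = 12/30)
H(Y|Feature) = (18/30)×1.0000 + (12/30)×0.0000 = 0.6000 bits

Information Gain = 0.8813 - 0.6000 = 0.2813 bits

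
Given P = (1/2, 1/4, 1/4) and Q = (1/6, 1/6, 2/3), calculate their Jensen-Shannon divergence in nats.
0.0969 nats

Jensen-Shannon divergence is:
JSD(P||Q) = 0.5 × D_KL(P||M) + 0.5 × D_KL(Q||M)
where M = 0.5 × (P + Q) is the mixture distribution.

M = 0.5 × (1/2, 1/4, 1/4) + 0.5 × (1/6, 1/6, 2/3) = (1/3, 5/24, 11/24)

D_KL(P||M) = 0.0968 nats
D_KL(Q||M) = 0.0971 nats

JSD(P||Q) = 0.5 × 0.0968 + 0.5 × 0.0971 = 0.0969 nats

Unlike KL divergence, JSD is symmetric and bounded: 0 ≤ JSD ≤ log(2).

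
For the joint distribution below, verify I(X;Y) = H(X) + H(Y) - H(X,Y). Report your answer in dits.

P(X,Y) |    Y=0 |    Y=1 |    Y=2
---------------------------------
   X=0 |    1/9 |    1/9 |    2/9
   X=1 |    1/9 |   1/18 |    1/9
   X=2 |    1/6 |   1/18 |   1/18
I(X;Y) = 0.0216 dits

Mutual information has multiple equivalent forms:
- I(X;Y) = H(X) - H(X|Y)
- I(X;Y) = H(Y) - H(Y|X)
- I(X;Y) = H(X) + H(Y) - H(X,Y)

Computing all quantities:
H(X) = 0.4656, H(Y) = 0.4642, H(X,Y) = 0.9082
H(X|Y) = 0.4440, H(Y|X) = 0.4426

Verification:
H(X) - H(X|Y) = 0.4656 - 0.4440 = 0.0216
H(Y) - H(Y|X) = 0.4642 - 0.4426 = 0.0216
H(X) + H(Y) - H(X,Y) = 0.4656 + 0.4642 - 0.9082 = 0.0216

All forms give I(X;Y) = 0.0216 dits. ✓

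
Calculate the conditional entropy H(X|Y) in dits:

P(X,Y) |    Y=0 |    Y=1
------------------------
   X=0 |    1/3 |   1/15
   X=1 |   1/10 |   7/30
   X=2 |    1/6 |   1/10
0.4223 dits

Using the chain rule: H(X|Y) = H(X,Y) - H(Y)

First, compute H(X,Y) = 0.7146 dits

Marginal P(Y) = (3/5, 2/5)
H(Y) = 0.2923 dits

H(X|Y) = H(X,Y) - H(Y) = 0.7146 - 0.2923 = 0.4223 dits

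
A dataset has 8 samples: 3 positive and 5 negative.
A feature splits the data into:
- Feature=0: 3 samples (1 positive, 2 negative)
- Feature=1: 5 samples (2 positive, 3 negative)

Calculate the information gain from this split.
0.0032 bits

Information Gain = H(Y) - H(Y|Feature)

Before split:
P(positive) = 3/8 = 0.3750
H(Y) = 0.9544 bits

After split:
Feature=0: H = 0.9183 bits (weight = 3/8)
Feature=1: H = 0.9710 bits (weight = 5/8)
H(Y|Feature) = (3/8)×0.9183 + (5/8)×0.9710 = 0.9512 bits

Information Gain = 0.9544 - 0.9512 = 0.0032 bits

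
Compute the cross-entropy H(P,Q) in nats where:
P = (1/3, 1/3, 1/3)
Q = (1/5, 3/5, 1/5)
1.2432 nats

Cross-entropy: H(P,Q) = -Σ p(x) log q(x)

Alternatively: H(P,Q) = H(P) + D_KL(P||Q)
H(P) = 1.0986 nats
D_KL(P||Q) = 0.1446 nats

H(P,Q) = 1.0986 + 0.1446 = 1.2432 nats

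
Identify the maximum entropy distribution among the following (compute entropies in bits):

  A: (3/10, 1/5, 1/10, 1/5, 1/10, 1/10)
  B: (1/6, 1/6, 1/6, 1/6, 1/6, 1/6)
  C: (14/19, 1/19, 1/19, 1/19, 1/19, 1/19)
B

For a discrete distribution over n outcomes, entropy is maximized by the uniform distribution.

Computing entropies:
H(A) = 2.4464 bits
H(B) = 2.5850 bits
H(C) = 1.4425 bits

The uniform distribution (where all probabilities equal 1/6) achieves the maximum entropy of log_2(6) = 2.5850 bits.

Distribution B has the highest entropy.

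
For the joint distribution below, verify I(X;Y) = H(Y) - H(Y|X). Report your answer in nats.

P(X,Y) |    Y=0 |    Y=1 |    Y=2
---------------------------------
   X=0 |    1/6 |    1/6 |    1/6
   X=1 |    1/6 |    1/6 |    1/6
I(X;Y) = 0.0000 nats

Mutual information has multiple equivalent forms:
- I(X;Y) = H(X) - H(X|Y)
- I(X;Y) = H(Y) - H(Y|X)
- I(X;Y) = H(X) + H(Y) - H(X,Y)

Computing all quantities:
H(X) = 0.6931, H(Y) = 1.0986, H(X,Y) = 1.7918
H(X|Y) = 0.6931, H(Y|X) = 1.0986

Verification:
H(X) - H(X|Y) = 0.6931 - 0.6931 = 0.0000
H(Y) - H(Y|X) = 1.0986 - 1.0986 = 0.0000
H(X) + H(Y) - H(X,Y) = 0.6931 + 1.0986 - 1.7918 = 0.0000

All forms give I(X;Y) = 0.0000 nats. ✓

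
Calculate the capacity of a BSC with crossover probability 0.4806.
0.0011 bits

For a binary symmetric channel (BSC) with error probability p:
Capacity C = 1 - H(p) bits per symbol

where H(p) = -p log₂(p) - (1-p) log₂(1-p) is the binary entropy function.

H(0.4806) = 0.9989 bits
C = 1 - 0.9989 = 0.0011 bits per symbol

This means we can reliably transmit up to 0.0011 bits of information per channel use.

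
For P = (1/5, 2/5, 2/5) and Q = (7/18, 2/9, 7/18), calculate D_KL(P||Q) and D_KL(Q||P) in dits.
D_KL(P||Q) = 0.0492, D_KL(Q||P) = 0.0508

KL divergence is not symmetric: D_KL(P||Q) ≠ D_KL(Q||P) in general.

D_KL(P||Q) = 0.0492 dits
D_KL(Q||P) = 0.0508 dits

No, they are not equal!

This asymmetry is why KL divergence is not a true distance metric.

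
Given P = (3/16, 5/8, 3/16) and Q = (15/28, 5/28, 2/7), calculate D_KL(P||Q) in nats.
0.5072 nats

KL divergence: D_KL(P||Q) = Σ p(x) log(p(x)/q(x))

Computing term by term:
  x=0: 3/16 × log_e[(3/16)/(15/28)] = 3/16 × -1.0498 = -0.1968
  x=1: 5/8 × log_e[(5/8)/(5/28)] = 5/8 × 1.2528 = 0.7830
  x=2: 3/16 × log_e[(3/16)/(2/7)] = 3/16 × -0.4212 = -0.0790

D_KL(P||Q) = 0.5072 nats

Note: KL divergence is always non-negative and equals 0 iff P = Q.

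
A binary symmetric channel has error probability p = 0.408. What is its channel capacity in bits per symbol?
0.0246 bits

For a binary symmetric channel (BSC) with error probability p:
Capacity C = 1 - H(p) bits per symbol

where H(p) = -p log₂(p) - (1-p) log₂(1-p) is the binary entropy function.

H(0.408) = 0.9754 bits
C = 1 - 0.9754 = 0.0246 bits per symbol

This means we can reliably transmit up to 0.0246 bits of information per channel use.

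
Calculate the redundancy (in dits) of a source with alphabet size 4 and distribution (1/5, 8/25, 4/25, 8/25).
0.0182 dits

Redundancy measures how far a source is from maximum entropy:
R = H_max - H(X)

Maximum entropy for 4 symbols: H_max = log_10(4) = 0.6021 dits
Actual entropy: H(X) = 0.5838 dits
Redundancy: R = 0.6021 - 0.5838 = 0.0182 dits

This redundancy represents potential for compression: the source could be compressed by 0.0182 dits per symbol.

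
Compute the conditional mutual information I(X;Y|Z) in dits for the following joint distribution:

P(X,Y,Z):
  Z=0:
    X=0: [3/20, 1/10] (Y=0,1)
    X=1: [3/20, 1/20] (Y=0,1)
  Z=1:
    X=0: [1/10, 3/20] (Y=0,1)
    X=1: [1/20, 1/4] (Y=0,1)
0.0107 dits

Conditional mutual information: I(X;Y|Z) = H(X|Z) + H(Y|Z) - H(X,Y|Z)

H(Z) = 0.2989
H(X,Z) = 0.5977 → H(X|Z) = 0.2988
H(Y,Z) = 0.5632 → H(Y|Z) = 0.2644
H(X,Y,Z) = 0.8514 → H(X,Y|Z) = 0.5525

I(X;Y|Z) = 0.2988 + 0.2644 - 0.5525 = 0.0107 dits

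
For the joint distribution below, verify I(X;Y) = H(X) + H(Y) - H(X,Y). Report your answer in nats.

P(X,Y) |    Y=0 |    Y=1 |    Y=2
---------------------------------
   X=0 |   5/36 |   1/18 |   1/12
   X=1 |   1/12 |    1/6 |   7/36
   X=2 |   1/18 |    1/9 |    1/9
I(X;Y) = 0.0465 nats

Mutual information has multiple equivalent forms:
- I(X;Y) = H(X) - H(X|Y)
- I(X;Y) = H(Y) - H(Y|X)
- I(X;Y) = H(X) + H(Y) - H(X,Y)

Computing all quantities:
H(X) = 1.0720, H(Y) = 1.0893, H(X,Y) = 2.1148
H(X|Y) = 1.0255, H(Y|X) = 1.0428

Verification:
H(X) - H(X|Y) = 1.0720 - 1.0255 = 0.0465
H(Y) - H(Y|X) = 1.0893 - 1.0428 = 0.0465
H(X) + H(Y) - H(X,Y) = 1.0720 + 1.0893 - 2.1148 = 0.0465

All forms give I(X;Y) = 0.0465 nats. ✓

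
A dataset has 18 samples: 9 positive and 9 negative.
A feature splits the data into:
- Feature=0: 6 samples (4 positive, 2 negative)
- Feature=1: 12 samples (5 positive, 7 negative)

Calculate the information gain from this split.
0.0407 bits

Information Gain = H(Y) - H(Y|Feature)

Before split:
P(positive) = 9/18 = 0.5000
H(Y) = 1.0000 bits

After split:
Feature=0: H = 0.9183 bits (weight = 6/18)
Feature=1: H = 0.9799 bits (weight = 12/18)
H(Y|Feature) = (6/18)×0.9183 + (12/18)×0.9799 = 0.9593 bits

Information Gain = 1.0000 - 0.9593 = 0.0407 bits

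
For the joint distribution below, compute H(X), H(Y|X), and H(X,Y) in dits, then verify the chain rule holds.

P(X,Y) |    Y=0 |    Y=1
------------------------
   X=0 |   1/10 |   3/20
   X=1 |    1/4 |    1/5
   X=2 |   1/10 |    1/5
H(X,Y) = 0.7537, H(X) = 0.4634, H(Y|X) = 0.2903 (all in dits)

Chain rule: H(X,Y) = H(X) + H(Y|X)

Left side — joint entropy directly:
H(X,Y) = -Σ p(x,y) log p(x,y) = 0.7537 dits

Right side — compute H(Y|X) from the conditional distributions:
P(X) = (1/4, 9/20, 3/10), so H(X) = 0.4634 dits
H(Y|X) = Σ_x P(X=x) · H(Y|X=x):
  P(Y|X=0) = (2/5, 3/5), H(Y|X=0) = 0.2923, weight P(X=0) = 1/4
  P(Y|X=1) = (5/9, 4/9), H(Y|X=1) = 0.2983, weight P(X=1) = 9/20
  P(Y|X=2) = (1/3, 2/3), H(Y|X=2) = 0.2764, weight P(X=2) = 3/10
H(Y|X) = 0.2903 dits

H(X) + H(Y|X) = 0.4634 + 0.2903 = 0.7537 dits

Both sides equal 0.7537 dits. ✓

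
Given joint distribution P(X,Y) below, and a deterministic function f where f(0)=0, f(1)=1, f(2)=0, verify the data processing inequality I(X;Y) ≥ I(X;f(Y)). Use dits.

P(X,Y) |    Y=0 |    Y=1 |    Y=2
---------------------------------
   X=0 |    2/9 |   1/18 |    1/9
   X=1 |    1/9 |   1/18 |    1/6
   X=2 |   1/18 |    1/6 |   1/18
I(X;Y) = 0.0506, I(X;f(Y)) = 0.0409, inequality holds: 0.0506 ≥ 0.0409

Data Processing Inequality: For any Markov chain X → Y → Z, we have I(X;Y) ≥ I(X;Z).

Here Z = f(Y) is a deterministic function of Y, forming X → Y → Z.

Original I(X;Y) = 0.0506 dits

After applying f:
P(X,Z) where Z=f(Y):
- P(X,Z=0) = P(X,Y=0) + P(X,Y=2)
- P(X,Z=1) = P(X,Y=1)

I(X;Z) = I(X;f(Y)) = 0.0409 dits

Verification: 0.0506 ≥ 0.0409 ✓

Information cannot be created by processing; the function f can only lose information about X.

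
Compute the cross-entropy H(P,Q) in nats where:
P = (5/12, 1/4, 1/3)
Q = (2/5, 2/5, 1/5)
1.1473 nats

Cross-entropy: H(P,Q) = -Σ p(x) log q(x)

Alternatively: H(P,Q) = H(P) + D_KL(P||Q)
H(P) = 1.0776 nats
D_KL(P||Q) = 0.0698 nats

H(P,Q) = 1.0776 + 0.0698 = 1.1473 nats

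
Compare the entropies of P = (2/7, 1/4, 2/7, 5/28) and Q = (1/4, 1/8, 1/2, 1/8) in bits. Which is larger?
P

Computing entropies in bits:
H(P) = 1.9766
H(Q) = 1.7500

Distribution P has higher entropy.

Intuition: The distribution closer to uniform (more spread out) has higher entropy.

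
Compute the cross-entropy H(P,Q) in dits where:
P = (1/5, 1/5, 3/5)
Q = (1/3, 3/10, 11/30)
0.4614 dits

Cross-entropy: H(P,Q) = -Σ p(x) log q(x)

Alternatively: H(P,Q) = H(P) + D_KL(P||Q)
H(P) = 0.4127 dits
D_KL(P||Q) = 0.0487 dits

H(P,Q) = 0.4127 + 0.0487 = 0.4614 dits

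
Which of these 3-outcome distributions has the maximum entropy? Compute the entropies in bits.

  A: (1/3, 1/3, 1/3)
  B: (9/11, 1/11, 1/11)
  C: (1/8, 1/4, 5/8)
A

For a discrete distribution over n outcomes, entropy is maximized by the uniform distribution.

Computing entropies:
H(A) = 1.5850 bits
H(B) = 0.8659 bits
H(C) = 1.2988 bits

The uniform distribution (where all probabilities equal 1/3) achieves the maximum entropy of log_2(3) = 1.5850 bits.

Distribution A has the highest entropy.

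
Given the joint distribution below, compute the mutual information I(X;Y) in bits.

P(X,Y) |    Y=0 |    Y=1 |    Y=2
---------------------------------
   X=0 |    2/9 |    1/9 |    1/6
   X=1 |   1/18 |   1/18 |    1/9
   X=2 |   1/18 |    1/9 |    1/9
0.0502 bits

Mutual information: I(X;Y) = H(X) + H(Y) - H(X,Y)

Marginals:
P(X) = (1/2, 2/9, 5/18), H(X) = 1.4955 bits
P(Y) = (1/3, 5/18, 7/18), H(Y) = 1.5715 bits

Joint entropy: H(X,Y) = 3.0169 bits

I(X;Y) = 1.4955 + 1.5715 - 3.0169 = 0.0502 bits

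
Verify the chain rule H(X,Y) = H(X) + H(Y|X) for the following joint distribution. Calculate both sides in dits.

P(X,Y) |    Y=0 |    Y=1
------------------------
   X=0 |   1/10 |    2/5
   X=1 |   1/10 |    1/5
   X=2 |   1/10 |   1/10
H(X,Y) = 0.6990, H(X) = 0.4472, H(Y|X) = 0.2518 (all in dits)

Chain rule: H(X,Y) = H(X) + H(Y|X)

Left side — joint entropy directly:
H(X,Y) = -Σ p(x,y) log p(x,y) = 0.6990 dits

Right side — compute H(Y|X) from the conditional distributions:
P(X) = (1/2, 3/10, 1/5), so H(X) = 0.4472 dits
H(Y|X) = Σ_x P(X=x) · H(Y|X=x):
  P(Y|X=0) = (1/5, 4/5), H(Y|X=0) = 0.2173, weight P(X=0) = 1/2
  P(Y|X=1) = (1/3, 2/3), H(Y|X=1) = 0.2764, weight P(X=1) = 3/10
  P(Y|X=2) = (1/2, 1/2), H(Y|X=2) = 0.3010, weight P(X=2) = 1/5
H(Y|X) = 0.2518 dits

H(X) + H(Y|X) = 0.4472 + 0.2518 = 0.6990 dits

Both sides equal 0.6990 dits. ✓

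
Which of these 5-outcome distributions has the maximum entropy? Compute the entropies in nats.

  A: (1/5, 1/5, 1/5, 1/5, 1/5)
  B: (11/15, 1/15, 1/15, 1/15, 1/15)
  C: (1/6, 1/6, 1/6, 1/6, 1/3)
A

For a discrete distribution over n outcomes, entropy is maximized by the uniform distribution.

Computing entropies:
H(A) = 1.6094 nats
H(B) = 0.9496 nats
H(C) = 1.5607 nats

The uniform distribution (where all probabilities equal 1/5) achieves the maximum entropy of log_e(5) = 1.6094 nats.

Distribution A has the highest entropy.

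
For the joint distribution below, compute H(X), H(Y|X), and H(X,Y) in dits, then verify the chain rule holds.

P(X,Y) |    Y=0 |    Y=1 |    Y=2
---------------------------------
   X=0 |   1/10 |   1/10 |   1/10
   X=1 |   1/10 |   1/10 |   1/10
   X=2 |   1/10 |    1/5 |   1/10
H(X,Y) = 0.9398, H(X) = 0.4729, H(Y|X) = 0.4669 (all in dits)

Chain rule: H(X,Y) = H(X) + H(Y|X)

Left side — joint entropy directly:
H(X,Y) = -Σ p(x,y) log p(x,y) = 0.9398 dits

Right side — compute H(Y|X) from the conditional distributions:
P(X) = (3/10, 3/10, 2/5), so H(X) = 0.4729 dits
H(Y|X) = Σ_x P(X=x) · H(Y|X=x):
  P(Y|X=0) = (1/3, 1/3, 1/3), H(Y|X=0) = 0.4771, weight P(X=0) = 3/10
  P(Y|X=1) = (1/3, 1/3, 1/3), H(Y|X=1) = 0.4771, weight P(X=1) = 3/10
  P(Y|X=2) = (1/4, 1/2, 1/4), H(Y|X=2) = 0.4515, weight P(X=2) = 2/5
H(Y|X) = 0.4669 dits

H(X) + H(Y|X) = 0.4729 + 0.4669 = 0.9398 dits

Both sides equal 0.9398 dits. ✓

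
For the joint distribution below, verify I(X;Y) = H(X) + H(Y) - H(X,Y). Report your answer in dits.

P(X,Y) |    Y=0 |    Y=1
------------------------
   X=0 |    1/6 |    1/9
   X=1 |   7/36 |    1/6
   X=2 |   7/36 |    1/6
I(X;Y) = 0.0007 dits

Mutual information has multiple equivalent forms:
- I(X;Y) = H(X) - H(X|Y)
- I(X;Y) = H(Y) - H(Y|X)
- I(X;Y) = H(X) + H(Y) - H(X,Y)

Computing all quantities:
H(X) = 0.4740, H(Y) = 0.2983, H(X,Y) = 0.7717
H(X|Y) = 0.4733, H(Y|X) = 0.2977

Verification:
H(X) - H(X|Y) = 0.4740 - 0.4733 = 0.0007
H(Y) - H(Y|X) = 0.2983 - 0.2977 = 0.0007
H(X) + H(Y) - H(X,Y) = 0.4740 + 0.2983 - 0.7717 = 0.0007

All forms give I(X;Y) = 0.0007 dits. ✓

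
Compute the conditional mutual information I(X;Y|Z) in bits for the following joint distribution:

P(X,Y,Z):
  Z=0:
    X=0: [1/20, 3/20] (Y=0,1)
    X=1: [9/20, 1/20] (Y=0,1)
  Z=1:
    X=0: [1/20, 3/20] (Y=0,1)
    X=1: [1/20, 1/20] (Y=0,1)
0.2207 bits

Conditional mutual information: I(X;Y|Z) = H(X|Z) + H(Y|Z) - H(X,Y|Z)

H(Z) = 0.8813
H(X,Z) = 1.7610 → H(X|Z) = 0.8797
H(Y,Z) = 1.7610 → H(Y|Z) = 0.8797
H(X,Y,Z) = 2.4200 → H(X,Y|Z) = 1.5387

I(X;Y|Z) = 0.8797 + 0.8797 - 1.5387 = 0.2207 bits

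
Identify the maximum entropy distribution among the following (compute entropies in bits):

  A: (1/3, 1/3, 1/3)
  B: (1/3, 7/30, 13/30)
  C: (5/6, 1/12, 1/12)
A

For a discrete distribution over n outcomes, entropy is maximized by the uniform distribution.

Computing entropies:
H(A) = 1.5850 bits
H(B) = 1.5410 bits
H(C) = 0.8167 bits

The uniform distribution (where all probabilities equal 1/3) achieves the maximum entropy of log_2(3) = 1.5850 bits.

Distribution A has the highest entropy.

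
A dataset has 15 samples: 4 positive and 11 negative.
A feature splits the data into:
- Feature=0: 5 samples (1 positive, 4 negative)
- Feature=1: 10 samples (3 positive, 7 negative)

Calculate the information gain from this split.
0.0085 bits

Information Gain = H(Y) - H(Y|Feature)

Before split:
P(positive) = 4/15 = 0.2667
H(Y) = 0.8366 bits

After split:
Feature=0: H = 0.7219 bits (weight = 5/15)
Feature=1: H = 0.8813 bits (weight = 10/15)
H(Y|Feature) = (5/15)×0.7219 + (10/15)×0.8813 = 0.8282 bits

Information Gain = 0.8366 - 0.8282 = 0.0085 bits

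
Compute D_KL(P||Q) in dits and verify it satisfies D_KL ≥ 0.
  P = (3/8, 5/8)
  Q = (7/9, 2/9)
0.1619 dits

KL divergence satisfies the Gibbs inequality: D_KL(P||Q) ≥ 0 for all distributions P, Q.

D_KL(P||Q) = Σ p(x) log(p(x)/q(x))
Term by term:
  x=0: 3/8 × log_10[(3/8)/(7/9)] = -0.1188
  x=1: 5/8 × log_10[(5/8)/(2/9)] = 0.2807
D_KL(P||Q) = 0.1619 dits

D_KL(P||Q) = 0.1619 ≥ 0 ✓

This non-negativity is a fundamental property: relative entropy cannot be negative because it measures how different Q is from P.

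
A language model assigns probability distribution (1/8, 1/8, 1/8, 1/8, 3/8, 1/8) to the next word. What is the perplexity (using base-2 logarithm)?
5.2987

Perplexity is 2^H (or exp(H) for natural log).

First, H = -Σ p log p = 2.4056 bits
Perplexity = 2^2.4056 = 5.2987

Interpretation: The model's uncertainty is equivalent to choosing uniformly among 5.3 options.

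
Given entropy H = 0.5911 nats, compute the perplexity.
1.8060

Perplexity is e^H (or exp(H) for natural log).

H = 0.5911 nats
Perplexity = e^0.5911 = 1.8060

Interpretation: The model's uncertainty is equivalent to choosing uniformly among 1.8 options.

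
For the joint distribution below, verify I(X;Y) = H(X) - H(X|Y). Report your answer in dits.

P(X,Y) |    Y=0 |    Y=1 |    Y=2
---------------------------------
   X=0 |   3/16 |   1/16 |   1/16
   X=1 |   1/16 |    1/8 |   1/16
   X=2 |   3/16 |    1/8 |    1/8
I(X;Y) = 0.0186 dits

Mutual information has multiple equivalent forms:
- I(X;Y) = H(X) - H(X|Y)
- I(X;Y) = H(Y) - H(Y|X)
- I(X;Y) = H(X) + H(Y) - H(X,Y)

Computing all quantities:
H(X) = 0.4654, H(Y) = 0.4654, H(X,Y) = 0.9123
H(X|Y) = 0.4469, H(Y|X) = 0.4469

Verification:
H(X) - H(X|Y) = 0.4654 - 0.4469 = 0.0186
H(Y) - H(Y|X) = 0.4654 - 0.4469 = 0.0186
H(X) + H(Y) - H(X,Y) = 0.4654 + 0.4654 - 0.9123 = 0.0186

All forms give I(X;Y) = 0.0186 dits. ✓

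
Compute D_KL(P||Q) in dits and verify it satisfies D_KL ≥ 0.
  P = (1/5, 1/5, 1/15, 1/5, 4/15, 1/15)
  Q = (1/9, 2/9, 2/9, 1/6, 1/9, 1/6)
0.0977 dits

KL divergence satisfies the Gibbs inequality: D_KL(P||Q) ≥ 0 for all distributions P, Q.

D_KL(P||Q) = Σ p(x) log(p(x)/q(x))
Term by term:
  x=0: 1/5 × log_10[(1/5)/(1/9)] = 0.0511
  x=1: 1/5 × log_10[(1/5)/(2/9)] = -0.0092
  x=2: 1/15 × log_10[(1/15)/(2/9)] = -0.0349
  x=3: 1/5 × log_10[(1/5)/(1/6)] = 0.0158
  x=4: 4/15 × log_10[(4/15)/(1/9)] = 0.1014
  x=5: 1/15 × log_10[(1/15)/(1/6)] = -0.0265
D_KL(P||Q) = 0.0977 dits

D_KL(P||Q) = 0.0977 ≥ 0 ✓

This non-negativity is a fundamental property: relative entropy cannot be negative because it measures how different Q is from P.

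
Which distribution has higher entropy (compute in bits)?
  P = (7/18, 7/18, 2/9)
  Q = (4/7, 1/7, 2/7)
P

Computing entropies in bits:
H(P) = 1.5420
H(Q) = 1.3788

Distribution P has higher entropy.

Intuition: The distribution closer to uniform (more spread out) has higher entropy.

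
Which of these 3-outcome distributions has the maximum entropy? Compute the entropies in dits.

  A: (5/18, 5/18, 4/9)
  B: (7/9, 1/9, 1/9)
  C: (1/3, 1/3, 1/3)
C

For a discrete distribution over n outcomes, entropy is maximized by the uniform distribution.

Computing entropies:
H(A) = 0.4656 dits
H(B) = 0.2969 dits
H(C) = 0.4771 dits

The uniform distribution (where all probabilities equal 1/3) achieves the maximum entropy of log_10(3) = 0.4771 dits.

Distribution C has the highest entropy.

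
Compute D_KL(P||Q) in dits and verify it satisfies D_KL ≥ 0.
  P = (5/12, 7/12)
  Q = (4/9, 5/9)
0.0007 dits

KL divergence satisfies the Gibbs inequality: D_KL(P||Q) ≥ 0 for all distributions P, Q.

D_KL(P||Q) = Σ p(x) log(p(x)/q(x))
Term by term:
  x=0: 5/12 × log_10[(5/12)/(4/9)] = -0.0117
  x=1: 7/12 × log_10[(7/12)/(5/9)] = 0.0124
D_KL(P||Q) = 0.0007 dits

D_KL(P||Q) = 0.0007 ≥ 0 ✓

This non-negativity is a fundamental property: relative entropy cannot be negative because it measures how different Q is from P.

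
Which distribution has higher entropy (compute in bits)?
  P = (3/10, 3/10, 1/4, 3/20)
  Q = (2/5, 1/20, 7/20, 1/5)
P

Computing entropies in bits:
H(P) = 1.9527
H(Q) = 1.7394

Distribution P has higher entropy.

Intuition: The distribution closer to uniform (more spread out) has higher entropy.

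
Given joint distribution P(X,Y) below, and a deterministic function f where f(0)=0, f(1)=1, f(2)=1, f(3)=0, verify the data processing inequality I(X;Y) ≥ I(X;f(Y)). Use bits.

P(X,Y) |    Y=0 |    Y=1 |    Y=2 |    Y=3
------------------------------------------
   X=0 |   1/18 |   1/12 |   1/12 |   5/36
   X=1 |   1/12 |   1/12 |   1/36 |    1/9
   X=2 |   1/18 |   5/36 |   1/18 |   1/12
I(X;Y) = 0.0472, I(X;f(Y)) = 0.0226, inequality holds: 0.0472 ≥ 0.0226

Data Processing Inequality: For any Markov chain X → Y → Z, we have I(X;Y) ≥ I(X;Z).

Here Z = f(Y) is a deterministic function of Y, forming X → Y → Z.

Original I(X;Y) = 0.0472 bits

After applying f:
P(X,Z) where Z=f(Y):
- P(X,Z=0) = P(X,Y=0) + P(X,Y=3)
- P(X,Z=1) = P(X,Y=1) + P(X,Y=2)

I(X;Z) = I(X;f(Y)) = 0.0226 bits

Verification: 0.0472 ≥ 0.0226 ✓

Information cannot be created by processing; the function f can only lose information about X.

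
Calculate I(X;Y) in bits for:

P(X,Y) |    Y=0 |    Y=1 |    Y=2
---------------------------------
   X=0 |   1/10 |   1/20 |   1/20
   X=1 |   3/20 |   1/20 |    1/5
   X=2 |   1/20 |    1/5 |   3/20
0.1464 bits

Mutual information: I(X;Y) = H(X) + H(Y) - H(X,Y)

Marginals:
P(X) = (1/5, 2/5, 2/5), H(X) = 1.5219 bits
P(Y) = (3/10, 3/10, 2/5), H(Y) = 1.5710 bits

Joint entropy: H(X,Y) = 2.9464 bits

I(X;Y) = 1.5219 + 1.5710 - 2.9464 = 0.1464 bits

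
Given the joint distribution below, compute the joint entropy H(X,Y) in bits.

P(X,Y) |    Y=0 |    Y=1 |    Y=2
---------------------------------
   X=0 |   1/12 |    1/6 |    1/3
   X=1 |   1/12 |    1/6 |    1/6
2.4183 bits

Joint entropy is H(X,Y) = -Σ_{x,y} p(x,y) log p(x,y).

Summing over all non-zero entries:
H(X,Y) = -[1/12·log_2(1/12) + 1/6·log_2(1/6) + 1/3·log_2(1/3) + 1/12·log_2(1/12) + 1/6·log_2(1/6) + 1/6·log_2(1/6)]
H(X,Y) = 2.4183 bits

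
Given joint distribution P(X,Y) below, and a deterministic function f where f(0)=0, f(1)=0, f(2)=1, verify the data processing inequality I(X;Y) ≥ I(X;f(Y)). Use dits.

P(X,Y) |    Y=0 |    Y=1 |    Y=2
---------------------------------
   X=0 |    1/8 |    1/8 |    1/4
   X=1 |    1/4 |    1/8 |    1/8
I(X;Y) = 0.0184, I(X;f(Y)) = 0.0147, inequality holds: 0.0184 ≥ 0.0147

Data Processing Inequality: For any Markov chain X → Y → Z, we have I(X;Y) ≥ I(X;Z).

Here Z = f(Y) is a deterministic function of Y, forming X → Y → Z.

Original I(X;Y) = 0.0184 dits

After applying f:
P(X,Z) where Z=f(Y):
- P(X,Z=0) = P(X,Y=0) + P(X,Y=1)
- P(X,Z=1) = P(X,Y=2)

I(X;Z) = I(X;f(Y)) = 0.0147 dits

Verification: 0.0184 ≥ 0.0147 ✓

Information cannot be created by processing; the function f can only lose information about X.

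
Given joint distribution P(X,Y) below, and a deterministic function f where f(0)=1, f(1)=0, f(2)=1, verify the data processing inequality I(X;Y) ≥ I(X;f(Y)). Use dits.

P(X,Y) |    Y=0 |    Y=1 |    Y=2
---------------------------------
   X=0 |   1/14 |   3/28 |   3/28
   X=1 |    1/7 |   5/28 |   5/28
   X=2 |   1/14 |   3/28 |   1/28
I(X;Y) = 0.0075, I(X;f(Y)) = 0.0029, inequality holds: 0.0075 ≥ 0.0029

Data Processing Inequality: For any Markov chain X → Y → Z, we have I(X;Y) ≥ I(X;Z).

Here Z = f(Y) is a deterministic function of Y, forming X → Y → Z.

Original I(X;Y) = 0.0075 dits

After applying f:
P(X,Z) where Z=f(Y):
- P(X,Z=0) = P(X,Y=1)
- P(X,Z=1) = P(X,Y=0) + P(X,Y=2)

I(X;Z) = I(X;f(Y)) = 0.0029 dits

Verification: 0.0075 ≥ 0.0029 ✓

Information cannot be created by processing; the function f can only lose information about X.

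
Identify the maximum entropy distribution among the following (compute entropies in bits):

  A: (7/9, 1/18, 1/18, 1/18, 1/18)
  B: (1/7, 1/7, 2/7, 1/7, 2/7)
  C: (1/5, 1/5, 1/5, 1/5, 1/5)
C

For a discrete distribution over n outcomes, entropy is maximized by the uniform distribution.

Computing entropies:
H(A) = 1.2086 bits
H(B) = 2.2359 bits
H(C) = 2.3219 bits

The uniform distribution (where all probabilities equal 1/5) achieves the maximum entropy of log_2(5) = 2.3219 bits.

Distribution C has the highest entropy.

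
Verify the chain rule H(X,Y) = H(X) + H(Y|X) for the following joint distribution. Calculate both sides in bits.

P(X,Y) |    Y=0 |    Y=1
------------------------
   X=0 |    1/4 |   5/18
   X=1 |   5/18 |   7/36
H(X,Y) = 1.9861, H(X) = 0.9978, H(Y|X) = 0.9883 (all in bits)

Chain rule: H(X,Y) = H(X) + H(Y|X)

Left side — joint entropy directly:
H(X,Y) = -Σ p(x,y) log p(x,y) = 1.9861 bits

Right side — compute H(Y|X) from the conditional distributions:
P(X) = (19/36, 17/36), so H(X) = 0.9978 bits
H(Y|X) = Σ_x P(X=x) · H(Y|X=x):
  P(Y|X=0) = (9/19, 10/19), H(Y|X=0) = 0.9980, weight P(X=0) = 19/36
  P(Y|X=1) = (10/17, 7/17), H(Y|X=1) = 0.9774, weight P(X=1) = 17/36
H(Y|X) = 0.9883 bits

H(X) + H(Y|X) = 0.9978 + 0.9883 = 1.9861 bits

Both sides equal 1.9861 bits. ✓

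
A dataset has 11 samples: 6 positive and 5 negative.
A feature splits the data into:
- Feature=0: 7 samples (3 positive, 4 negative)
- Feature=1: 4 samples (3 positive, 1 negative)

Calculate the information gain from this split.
0.0721 bits

Information Gain = H(Y) - H(Y|Feature)

Before split:
P(positive) = 6/11 = 0.5455
H(Y) = 0.9940 bits

After split:
Feature=0: H = 0.9852 bits (weight = 7/11)
Feature=1: H = 0.8113 bits (weight = 4/11)
H(Y|Feature) = (7/11)×0.9852 + (4/11)×0.8113 = 0.9220 bits

Information Gain = 0.9940 - 0.9220 = 0.0721 bits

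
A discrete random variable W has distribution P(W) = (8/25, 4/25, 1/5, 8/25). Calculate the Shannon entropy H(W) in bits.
1.9395 bits

Shannon entropy is H(X) = -Σ p(x) log p(x).

For P = (8/25, 4/25, 1/5, 8/25):
H = -8/25 × log_2(8/25) -4/25 × log_2(4/25) -1/5 × log_2(1/5) -8/25 × log_2(8/25)
H = 1.9395 bits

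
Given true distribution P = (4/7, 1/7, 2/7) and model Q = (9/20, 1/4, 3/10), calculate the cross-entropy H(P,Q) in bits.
1.4403 bits

Cross-entropy: H(P,Q) = -Σ p(x) log q(x)

Alternatively: H(P,Q) = H(P) + D_KL(P||Q)
H(P) = 1.3788 bits
D_KL(P||Q) = 0.0615 bits

H(P,Q) = 1.3788 + 0.0615 = 1.4403 bits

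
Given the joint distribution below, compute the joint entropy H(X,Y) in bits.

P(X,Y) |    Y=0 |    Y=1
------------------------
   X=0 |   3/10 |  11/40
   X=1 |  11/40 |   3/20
1.9560 bits

Joint entropy is H(X,Y) = -Σ_{x,y} p(x,y) log p(x,y).

Summing over all non-zero entries:
H(X,Y) = -[3/10·log_2(3/10) + 11/40·log_2(11/40) + 11/40·log_2(11/40) + 3/20·log_2(3/20)]
H(X,Y) = 1.9560 bits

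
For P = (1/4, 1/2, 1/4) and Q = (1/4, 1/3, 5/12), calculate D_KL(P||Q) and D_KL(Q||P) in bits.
D_KL(P||Q) = 0.1082, D_KL(Q||P) = 0.1121

KL divergence is not symmetric: D_KL(P||Q) ≠ D_KL(Q||P) in general.

D_KL(P||Q) = 0.1082 bits
D_KL(Q||P) = 0.1121 bits

No, they are not equal!

This asymmetry is why KL divergence is not a true distance metric.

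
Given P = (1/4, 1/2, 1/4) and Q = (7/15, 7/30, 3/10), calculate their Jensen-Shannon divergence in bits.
0.0614 bits

Jensen-Shannon divergence is:
JSD(P||Q) = 0.5 × D_KL(P||M) + 0.5 × D_KL(Q||M)
where M = 0.5 × (P + Q) is the mixture distribution.

M = 0.5 × (1/4, 1/2, 1/4) + 0.5 × (7/15, 7/30, 3/10) = (0.358333, 11/30, 11/40)

D_KL(P||M) = 0.0595 bits
D_KL(Q||M) = 0.0634 bits

JSD(P||Q) = 0.5 × 0.0595 + 0.5 × 0.0634 = 0.0614 bits

Unlike KL divergence, JSD is symmetric and bounded: 0 ≤ JSD ≤ log(2).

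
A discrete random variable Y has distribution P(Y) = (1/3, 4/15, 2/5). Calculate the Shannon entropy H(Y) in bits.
1.5656 bits

Shannon entropy is H(X) = -Σ p(x) log p(x).

For P = (1/3, 4/15, 2/5):
H = -1/3 × log_2(1/3) -4/15 × log_2(4/15) -2/5 × log_2(2/5)
H = 1.5656 bits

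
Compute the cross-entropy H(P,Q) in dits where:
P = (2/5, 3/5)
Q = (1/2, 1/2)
0.3010 dits

Cross-entropy: H(P,Q) = -Σ p(x) log q(x)

Alternatively: H(P,Q) = H(P) + D_KL(P||Q)
H(P) = 0.2923 dits
D_KL(P||Q) = 0.0087 dits

H(P,Q) = 0.2923 + 0.0087 = 0.3010 dits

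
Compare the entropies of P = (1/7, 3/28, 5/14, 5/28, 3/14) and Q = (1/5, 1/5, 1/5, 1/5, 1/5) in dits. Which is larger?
Q

Computing entropies in dits:
H(P) = 0.6613
H(Q) = 0.6990

Distribution Q has higher entropy.

Intuition: The distribution closer to uniform (more spread out) has higher entropy.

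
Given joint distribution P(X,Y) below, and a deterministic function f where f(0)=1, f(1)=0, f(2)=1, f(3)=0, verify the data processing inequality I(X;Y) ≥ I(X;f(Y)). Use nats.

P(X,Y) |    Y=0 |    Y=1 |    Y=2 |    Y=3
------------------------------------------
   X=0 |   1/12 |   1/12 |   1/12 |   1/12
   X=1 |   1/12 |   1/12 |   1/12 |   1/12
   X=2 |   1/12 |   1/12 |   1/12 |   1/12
I(X;Y) = 0.0000, I(X;f(Y)) = 0.0000, inequality holds: 0.0000 ≥ 0.0000

Data Processing Inequality: For any Markov chain X → Y → Z, we have I(X;Y) ≥ I(X;Z).

Here Z = f(Y) is a deterministic function of Y, forming X → Y → Z.

Original I(X;Y) = 0.0000 nats

After applying f:
P(X,Z) where Z=f(Y):
- P(X,Z=0) = P(X,Y=1) + P(X,Y=3)
- P(X,Z=1) = P(X,Y=0) + P(X,Y=2)

I(X;Z) = I(X;f(Y)) = 0.0000 nats

Verification: 0.0000 ≥ 0.0000 ✓

Information cannot be created by processing; the function f can only lose information about X.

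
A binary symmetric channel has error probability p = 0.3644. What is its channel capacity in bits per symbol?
0.0537 bits

For a binary symmetric channel (BSC) with error probability p:
Capacity C = 1 - H(p) bits per symbol

where H(p) = -p log₂(p) - (1-p) log₂(1-p) is the binary entropy function.

H(0.3644) = 0.9463 bits
C = 1 - 0.9463 = 0.0537 bits per symbol

This means we can reliably transmit up to 0.0537 bits of information per channel use.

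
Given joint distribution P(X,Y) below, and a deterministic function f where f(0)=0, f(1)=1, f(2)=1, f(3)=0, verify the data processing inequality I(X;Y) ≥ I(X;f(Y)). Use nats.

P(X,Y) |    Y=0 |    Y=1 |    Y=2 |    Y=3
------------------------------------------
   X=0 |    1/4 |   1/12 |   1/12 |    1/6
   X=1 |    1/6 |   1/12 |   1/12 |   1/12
I(X;Y) = 0.0086, I(X;f(Y)) = 0.0071, inequality holds: 0.0086 ≥ 0.0071

Data Processing Inequality: For any Markov chain X → Y → Z, we have I(X;Y) ≥ I(X;Z).

Here Z = f(Y) is a deterministic function of Y, forming X → Y → Z.

Original I(X;Y) = 0.0086 nats

After applying f:
P(X,Z) where Z=f(Y):
- P(X,Z=0) = P(X,Y=0) + P(X,Y=3)
- P(X,Z=1) = P(X,Y=1) + P(X,Y=2)

I(X;Z) = I(X;f(Y)) = 0.0071 nats

Verification: 0.0086 ≥ 0.0071 ✓

Information cannot be created by processing; the function f can only lose information about X.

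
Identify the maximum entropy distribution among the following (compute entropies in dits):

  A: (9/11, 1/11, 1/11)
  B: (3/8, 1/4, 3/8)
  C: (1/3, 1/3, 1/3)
C

For a discrete distribution over n outcomes, entropy is maximized by the uniform distribution.

Computing entropies:
H(A) = 0.2606 dits
H(B) = 0.4700 dits
H(C) = 0.4771 dits

The uniform distribution (where all probabilities equal 1/3) achieves the maximum entropy of log_10(3) = 0.4771 dits.

Distribution C has the highest entropy.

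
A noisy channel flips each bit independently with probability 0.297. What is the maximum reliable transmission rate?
0.1224 bits

For a binary symmetric channel (BSC) with error probability p:
Capacity C = 1 - H(p) bits per symbol

where H(p) = -p log₂(p) - (1-p) log₂(1-p) is the binary entropy function.

H(0.297) = 0.8776 bits
C = 1 - 0.8776 = 0.1224 bits per symbol

This means we can reliably transmit up to 0.1224 bits of information per channel use.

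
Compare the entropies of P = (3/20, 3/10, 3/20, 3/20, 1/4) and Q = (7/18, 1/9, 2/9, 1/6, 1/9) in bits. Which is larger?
P

Computing entropies in bits:
H(P) = 2.2527
H(Q) = 2.1473

Distribution P has higher entropy.

Intuition: The distribution closer to uniform (more spread out) has higher entropy.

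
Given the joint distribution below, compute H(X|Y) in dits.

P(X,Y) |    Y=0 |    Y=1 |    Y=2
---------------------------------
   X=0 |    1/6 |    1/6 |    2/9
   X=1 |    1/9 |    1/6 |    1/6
0.2969 dits

Using the chain rule: H(X|Y) = H(X,Y) - H(Y)

First, compute H(X,Y) = 0.7700 dits

Marginal P(Y) = (5/18, 1/3, 7/18)
H(Y) = 0.4731 dits

H(X|Y) = H(X,Y) - H(Y) = 0.7700 - 0.4731 = 0.2969 dits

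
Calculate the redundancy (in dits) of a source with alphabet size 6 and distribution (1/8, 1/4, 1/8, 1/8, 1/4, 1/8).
0.0256 dits

Redundancy measures how far a source is from maximum entropy:
R = H_max - H(X)

Maximum entropy for 6 symbols: H_max = log_10(6) = 0.7782 dits
Actual entropy: H(X) = 0.7526 dits
Redundancy: R = 0.7782 - 0.7526 = 0.0256 dits

This redundancy represents potential for compression: the source could be compressed by 0.0256 dits per symbol.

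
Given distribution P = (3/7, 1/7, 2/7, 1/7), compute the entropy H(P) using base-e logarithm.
1.2770 nats

Shannon entropy is H(X) = -Σ p(x) log p(x).

For P = (3/7, 1/7, 2/7, 1/7):
H = -3/7 × log_e(3/7) -1/7 × log_e(1/7) -2/7 × log_e(2/7) -1/7 × log_e(1/7)
H = 1.2770 nats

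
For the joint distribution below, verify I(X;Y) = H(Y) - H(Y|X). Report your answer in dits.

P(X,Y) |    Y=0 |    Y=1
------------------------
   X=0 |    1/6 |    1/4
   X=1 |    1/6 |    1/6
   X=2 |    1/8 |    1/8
I(X;Y) = 0.0021 dits

Mutual information has multiple equivalent forms:
- I(X;Y) = H(X) - H(X|Y)
- I(X;Y) = H(Y) - H(Y|X)
- I(X;Y) = H(X) + H(Y) - H(X,Y)

Computing all quantities:
H(X) = 0.4680, H(Y) = 0.2995, H(X,Y) = 0.7654
H(X|Y) = 0.4658, H(Y|X) = 0.2974

Verification:
H(X) - H(X|Y) = 0.4680 - 0.4658 = 0.0021
H(Y) - H(Y|X) = 0.2995 - 0.2974 = 0.0021
H(X) + H(Y) - H(X,Y) = 0.4680 + 0.2995 - 0.7654 = 0.0021

All forms give I(X;Y) = 0.0021 dits. ✓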